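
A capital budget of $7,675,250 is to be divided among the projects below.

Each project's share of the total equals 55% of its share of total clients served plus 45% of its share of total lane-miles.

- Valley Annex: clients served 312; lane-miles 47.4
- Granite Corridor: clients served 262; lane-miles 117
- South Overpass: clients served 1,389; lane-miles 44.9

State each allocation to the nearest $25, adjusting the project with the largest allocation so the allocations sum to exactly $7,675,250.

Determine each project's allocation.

Valley Annex: $1,453,150 | Granite Corridor: $2,494,150 | South Overpass: $3,727,950

Totals — clients served 1,963, lane-miles 209.3.
Combined weights (55% clients served + 45% lane-miles): Valley Annex 0.1893; Granite Corridor 0.3250; South Overpass 0.4857.
Proportional shares: Valley Annex 1,453,142.43; Granite Corridor 2,494,155.72; South Overpass 3,727,951.86.
Rounded to nearest $25: Valley Annex $1,453,150; Granite Corridor $2,494,150; South Overpass $3,727,950. Sum = $7,675,250.
No rounding difference to absorb.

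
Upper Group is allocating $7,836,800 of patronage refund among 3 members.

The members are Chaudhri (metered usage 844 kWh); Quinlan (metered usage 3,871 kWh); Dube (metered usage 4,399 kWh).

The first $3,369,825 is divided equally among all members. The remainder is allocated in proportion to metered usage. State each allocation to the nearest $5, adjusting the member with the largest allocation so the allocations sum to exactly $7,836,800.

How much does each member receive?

Chaudhri: $1,536,940; Quinlan: $3,020,540; Dube: $3,279,320

First tranche $3,369,825 split equally: $1,123,275 each.
Remainder $4,466,975 by metered usage (total 9,114): Chaudhri 413,663.25 → $413,665; Quinlan 1,897,263.58 → $1,897,265; Dube 2,156,048.17 → $2,156,050.
Rounding difference −$5 on remainder applied to Dube.
Totals: Chaudhri $1,123,275 + $413,665 = $1,536,940; Quinlan $1,123,275 + $1,897,265 = $3,020,540; Dube $1,123,275 + $2,156,045 = $3,279,320.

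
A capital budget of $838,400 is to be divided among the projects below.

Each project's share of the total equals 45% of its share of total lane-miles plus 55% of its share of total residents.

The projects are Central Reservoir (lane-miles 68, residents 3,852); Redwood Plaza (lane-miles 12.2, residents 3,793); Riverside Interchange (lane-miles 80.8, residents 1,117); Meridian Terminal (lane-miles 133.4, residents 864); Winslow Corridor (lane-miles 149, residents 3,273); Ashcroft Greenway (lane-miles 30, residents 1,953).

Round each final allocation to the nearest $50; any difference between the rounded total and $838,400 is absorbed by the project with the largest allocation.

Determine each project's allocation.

Central Reservoir: $173,800 · Redwood Plaza: $127,500 · Riverside Interchange: $99,050 · Meridian Terminal: $133,150 · Winslow Corridor: $220,350 · Ashcroft Greenway: $84,550

Lane-miles total 473.4; residents total 14,852.
Composite weights (45% lane-miles + 55% residents): Central Reservoir 0.2073; Redwood Plaza 0.1521; Riverside Interchange 0.1182; Meridian Terminal 0.1588; Winslow Corridor 0.2628; Ashcroft Greenway 0.1008.
Pro-rata amounts: Central Reservoir 173,788.78; Redwood Plaza 127,486.70; Riverside Interchange 99,074.47; Meridian Terminal 133,139.41; Winslow Corridor 220,365.79; Ashcroft Greenway 84,544.85.
After rounding ($50): Central Reservoir $173,800; Redwood Plaza $127,500; Riverside Interchange $99,050; Meridian Terminal $133,150; Winslow Corridor $220,350; Ashcroft Greenway $84,550. Sum = $838,400.
No rounding difference to absorb.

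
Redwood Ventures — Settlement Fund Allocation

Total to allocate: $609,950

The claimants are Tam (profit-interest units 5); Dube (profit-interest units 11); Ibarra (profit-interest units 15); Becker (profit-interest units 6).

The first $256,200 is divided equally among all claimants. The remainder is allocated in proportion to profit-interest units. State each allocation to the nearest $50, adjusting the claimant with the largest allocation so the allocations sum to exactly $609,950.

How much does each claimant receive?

Tam: $111,850 · Dube: $169,200 · Ibarra: $207,500 · Becker: $121,400

Equal tier: $256,200 ÷ 4 = $64,050 apiece.
Remainder $353,750 by profit-interest units (total 37): Tam 47,804.05 → $47,800; Dube 105,168.92 → $105,150; Ibarra 143,412.16 → $143,400; Becker 57,364.86 → $57,350.
Rounding difference +$50 on remainder applied to Ibarra.
Totals: Tam $64,050 + $47,800 = $111,850; Dube $64,050 + $105,150 = $169,200; Ibarra $64,050 + $143,450 = $207,500; Becker $64,050 + $57,350 = $121,400.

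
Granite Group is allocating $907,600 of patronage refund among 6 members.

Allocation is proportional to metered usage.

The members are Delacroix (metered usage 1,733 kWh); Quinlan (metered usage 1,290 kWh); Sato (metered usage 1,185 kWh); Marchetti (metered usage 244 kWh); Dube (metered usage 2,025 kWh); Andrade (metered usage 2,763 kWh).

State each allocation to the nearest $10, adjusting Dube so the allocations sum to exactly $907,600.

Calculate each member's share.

Delacroix: $170,220; Quinlan: $126,710; Sato: $116,400; Marchetti: $23,970; Dube: $198,900; Andrade: $271,400

Total metered usage = 9,240.
Pro-rata amounts: Delacroix 1,733/9,240 × $907,600 = 170,224.11; Quinlan 1,290/9,240 × $907,600 = 126,710.39; Sato 1,185/9,240 × $907,600 = 116,396.75; Marchetti 244/9,240 × $907,600 = 23,966.93; Dube 2,025/9,240 × $907,600 = 198,905.84; Andrade 2,763/9,240 × $907,600 = 271,395.97.
Rounded to nearest $10: Delacroix $170,220; Quinlan $126,710; Sato $116,400; Marchetti $23,970; Dube $198,910; Andrade $271,400. Sum = $907,610.
Difference $907,600 − $907,610 = −$10 applied to Dube: Dube becomes $198,900.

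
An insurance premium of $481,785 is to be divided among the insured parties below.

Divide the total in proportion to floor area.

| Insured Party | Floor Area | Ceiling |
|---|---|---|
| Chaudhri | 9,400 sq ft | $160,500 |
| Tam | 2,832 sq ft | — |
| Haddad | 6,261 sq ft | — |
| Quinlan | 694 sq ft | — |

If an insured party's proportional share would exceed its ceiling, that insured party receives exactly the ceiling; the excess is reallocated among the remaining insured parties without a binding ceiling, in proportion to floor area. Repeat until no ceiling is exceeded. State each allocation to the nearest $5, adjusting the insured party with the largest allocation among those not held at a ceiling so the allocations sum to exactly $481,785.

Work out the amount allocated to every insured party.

Chaudhri: $160,500 | Tam: $92,970 | Haddad: $205,535 | Quinlan: $22,780

Total floor area = 19,187.
Pro-rata shares before constraints: Chaudhri 236,033.72; Tam 71,111.44; Haddad 157,213.52; Quinlan 17,426.32.
Cap binds for Chaudhri ($160,500); residual $321,285 reallocated over remaining floor area 9,787.
Redistributed shares: Tam 92,968.13 → $92,970; Haddad 205,534.42 → $205,535; Quinlan 22,782.45 → $22,780.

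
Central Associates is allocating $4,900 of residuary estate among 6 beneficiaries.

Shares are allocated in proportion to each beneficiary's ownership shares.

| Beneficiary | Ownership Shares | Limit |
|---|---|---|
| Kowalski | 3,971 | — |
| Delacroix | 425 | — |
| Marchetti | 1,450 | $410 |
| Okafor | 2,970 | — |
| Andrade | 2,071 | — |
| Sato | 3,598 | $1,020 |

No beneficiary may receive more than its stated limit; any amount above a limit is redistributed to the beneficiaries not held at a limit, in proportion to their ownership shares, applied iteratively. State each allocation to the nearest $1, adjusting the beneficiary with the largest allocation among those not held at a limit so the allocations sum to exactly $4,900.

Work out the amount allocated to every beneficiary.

Kowalski: $1,460 | Delacroix: $156 | Marchetti: $410 | Okafor: $1,092 | Andrade: $762 | Sato: $1,020

Ownership shares total: 14,485.
Unconstrained shares: Kowalski 1,343.31; Delacroix 143.77; Marchetti 490.51; Okafor 1,004.69; Andrade 700.58; Sato 1,217.13.
Held at cap: Marchetti ($410), Sato ($1,020); balance $3,470 reallocated over remaining ownership shares 9,437.
Redistributed shares: Kowalski 1,460.14 → $1,460; Delacroix 156.27 → $156; Okafor 1,092.07 → $1,092; Andrade 761.51 → $762.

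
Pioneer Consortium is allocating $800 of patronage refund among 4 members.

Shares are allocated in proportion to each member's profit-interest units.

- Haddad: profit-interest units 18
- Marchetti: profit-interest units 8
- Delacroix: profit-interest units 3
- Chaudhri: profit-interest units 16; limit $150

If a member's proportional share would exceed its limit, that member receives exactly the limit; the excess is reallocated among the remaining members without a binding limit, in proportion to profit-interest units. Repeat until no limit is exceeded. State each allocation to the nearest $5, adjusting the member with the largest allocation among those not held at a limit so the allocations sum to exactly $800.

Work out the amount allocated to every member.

Total profit-interest units = 45.
Unconstrained shares: Haddad 320.00; Marchetti 142.22; Delacroix 53.33; Chaudhri 284.44.
Capped: Chaudhri ($150); residual $650 reallocated over remaining profit-interest units 29.
Remaining shares: Haddad 403.45 → $405; Marchetti 179.31 → $180; Delacroix 67.24 → $65.

Haddad: $405; Marchetti: $180; Delacroix: $65; Chaudhri: $150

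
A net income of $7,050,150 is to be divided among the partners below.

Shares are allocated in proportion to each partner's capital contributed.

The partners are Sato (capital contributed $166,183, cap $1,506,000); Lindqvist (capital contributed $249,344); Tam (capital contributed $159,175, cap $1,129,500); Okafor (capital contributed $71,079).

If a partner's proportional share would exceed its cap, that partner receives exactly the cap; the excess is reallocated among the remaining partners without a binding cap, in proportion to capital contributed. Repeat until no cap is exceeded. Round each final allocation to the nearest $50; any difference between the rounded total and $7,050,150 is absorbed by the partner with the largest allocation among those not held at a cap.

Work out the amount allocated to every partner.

Combined capital contributed = 645,781.
Unconstrained shares: Sato 1,814,260.68; Lindqvist 2,722,149.77; Tam 1,737,752.62; Okafor 775,986.92.
Cap binds for Sato ($1,506,000), Tam ($1,129,500); balance $4,414,650 reallocated over remaining capital contributed 320,423.
Redistributed shares: Lindqvist 3,435,354.17 → $3,435,350; Okafor 979,295.83 → $979,300.

Sato: $1,506,000 · Lindqvist: $3,435,350 · Tam: $1,129,500 · Okafor: $979,300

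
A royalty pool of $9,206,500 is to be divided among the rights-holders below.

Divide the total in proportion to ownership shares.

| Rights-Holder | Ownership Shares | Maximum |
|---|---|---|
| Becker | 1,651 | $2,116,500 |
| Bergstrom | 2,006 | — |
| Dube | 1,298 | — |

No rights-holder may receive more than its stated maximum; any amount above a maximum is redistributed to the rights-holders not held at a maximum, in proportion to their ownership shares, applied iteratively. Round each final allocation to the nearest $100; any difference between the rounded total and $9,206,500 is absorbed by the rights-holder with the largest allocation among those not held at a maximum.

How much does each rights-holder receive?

Becker: $2,116,500 | Bergstrom: $4,304,600 | Dube: $2,785,400

Combined ownership shares = 4,955.
Proportional shares (ignoring caps): Becker 3,067,594.65; Bergstrom 3,727,192.53; Dube 2,411,712.82.
Held at cap: Becker ($2,116,500); balance $7,090,000 reallocated over remaining ownership shares 3,304.
Redistributed shares: Bergstrom 4,304,642.86 → $4,304,600; Dube 2,785,357.14 → $2,785,400.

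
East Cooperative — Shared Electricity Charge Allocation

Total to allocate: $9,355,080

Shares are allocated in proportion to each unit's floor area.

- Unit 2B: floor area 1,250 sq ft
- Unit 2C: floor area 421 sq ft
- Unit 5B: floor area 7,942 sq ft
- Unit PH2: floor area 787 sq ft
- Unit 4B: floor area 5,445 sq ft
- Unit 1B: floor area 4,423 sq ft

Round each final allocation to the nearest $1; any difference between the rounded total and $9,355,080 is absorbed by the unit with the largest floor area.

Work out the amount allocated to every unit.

Floor area total: 1,250 + 421 + 7,942 + 787 + 5,445 + 4,423 = 20,268.
Proportional shares: Unit 2B 576,961.22; Unit 2C 194,320.54; Unit 5B 3,665,780.81; Unit PH2 363,254.78; Unit 4B 2,513,243.07; Unit 1B 2,041,519.58.
At nearest $1: Unit 2B $576,961; Unit 2C $194,321; Unit 5B $3,665,781; Unit PH2 $363,255; Unit 4B $2,513,243; Unit 1B $2,041,520. Sum = $9,355,081.
Difference $9,355,080 − $9,355,081 = −$1 applied to largest floor area (Unit 5B): Unit 5B becomes $3,665,780.

Unit 2B: $576,961 · Unit 2C: $194,321 · Unit 5B: $3,665,780 · Unit PH2: $363,255 · Unit 4B: $2,513,243 · Unit 1B: $2,041,520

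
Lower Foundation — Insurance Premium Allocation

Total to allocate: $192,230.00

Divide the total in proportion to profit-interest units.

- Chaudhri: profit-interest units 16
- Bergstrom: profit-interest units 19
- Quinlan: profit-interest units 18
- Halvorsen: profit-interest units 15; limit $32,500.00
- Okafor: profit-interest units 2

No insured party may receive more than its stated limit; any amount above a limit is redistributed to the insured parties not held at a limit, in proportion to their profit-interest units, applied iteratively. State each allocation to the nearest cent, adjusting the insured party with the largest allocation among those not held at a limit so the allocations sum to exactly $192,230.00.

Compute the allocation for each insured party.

Combined profit-interest units = 70.
Proportional shares (ignoring caps): Chaudhri 43,938.2857; Bergstrom 52,176.7143; Quinlan 49,430.5714; Halvorsen 41,192.1429; Okafor 5,492.2857.
Cap binds for Halvorsen ($32,500.00); residual $159,730.00 reallocated over remaining profit-interest units 55.
Redistributed shares: Chaudhri 46,466.9091 → $46,466.91; Bergstrom 55,179.4545 → $55,179.45; Quinlan 52,275.2727 → $52,275.27; Okafor 5,808.3636 → $5,808.36.
Rounding difference +$0.01 applied to Bergstrom → $55,179.46.

Chaudhri: $46,466.91 | Bergstrom: $55,179.46 | Quinlan: $52,275.27 | Halvorsen: $32,500.00 | Okafor: $5,808.36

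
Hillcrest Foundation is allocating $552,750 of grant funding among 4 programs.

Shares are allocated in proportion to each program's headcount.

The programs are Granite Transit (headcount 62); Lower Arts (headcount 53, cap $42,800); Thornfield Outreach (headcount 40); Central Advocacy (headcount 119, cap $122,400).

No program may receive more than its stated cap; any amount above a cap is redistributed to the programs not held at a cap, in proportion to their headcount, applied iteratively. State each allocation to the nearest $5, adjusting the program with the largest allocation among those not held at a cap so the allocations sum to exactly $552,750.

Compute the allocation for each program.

Combined headcount = 274.
Unconstrained shares: Granite Transit 125,074.82; Lower Arts 106,918.80; Thornfield Outreach 80,693.43; Central Advocacy 240,062.96.
Cap binds for Lower Arts ($42,800), Central Advocacy ($122,400); residual $387,550 reallocated over remaining headcount 102.
Shares after redistribution: Granite Transit 235,569.61 → $235,570; Thornfield Outreach 151,980.39 → $151,980.

Granite Transit: $235,570; Lower Arts: $42,800; Thornfield Outreach: $151,980; Central Advocacy: $122,400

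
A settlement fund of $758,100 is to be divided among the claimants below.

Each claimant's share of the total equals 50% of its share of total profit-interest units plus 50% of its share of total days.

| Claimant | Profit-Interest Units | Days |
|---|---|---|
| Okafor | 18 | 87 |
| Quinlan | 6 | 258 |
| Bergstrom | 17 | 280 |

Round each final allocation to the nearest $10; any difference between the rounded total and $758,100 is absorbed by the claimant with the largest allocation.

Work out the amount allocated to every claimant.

Totals — profit-interest units 41, days 625.
Blended shares (50% profit-interest units + 50% days): Okafor 0.2891; Quinlan 0.2796; Bergstrom 0.4313.
Raw shares: Okafor 219,175.96; Quinlan 211,942.57; Bergstrom 326,981.47.
At nearest $10: Okafor $219,180; Quinlan $211,940; Bergstrom $326,980. Sum = $758,100.
No rounding difference to absorb.

Okafor: $219,180 | Quinlan: $211,940 | Bergstrom: $326,980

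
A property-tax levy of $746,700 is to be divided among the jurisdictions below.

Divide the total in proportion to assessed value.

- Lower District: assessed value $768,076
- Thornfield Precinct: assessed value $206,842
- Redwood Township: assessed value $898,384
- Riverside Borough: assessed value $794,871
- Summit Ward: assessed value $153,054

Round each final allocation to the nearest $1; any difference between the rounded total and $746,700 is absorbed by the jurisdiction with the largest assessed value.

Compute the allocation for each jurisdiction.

Assessed value total: 2,821,227.
Raw shares: Lower District 768,076/2,821,227 × $746,700 = 203,288.27; Thornfield Precinct 206,842/2,821,227 × $746,700 = 54,745.30; Redwood Township 898,384/2,821,227 × $746,700 = 237,777.16; Riverside Borough 794,871/2,821,227 × $746,700 = 210,380.16; Summit Ward 153,054/2,821,227 × $746,700 = 40,509.12.
After rounding ($1): Lower District $203,288; Thornfield Precinct $54,745; Redwood Township $237,777; Riverside Borough $210,380; Summit Ward $40,509. Sum = $746,699.
Difference $746,700 − $746,699 = +$1 applied to largest assessed value (Redwood Township): Redwood Township becomes $237,778.

Lower District: $203,288 | Thornfield Precinct: $54,745 | Redwood Township: $237,778 | Riverside Borough: $210,380 | Summit Ward: $40,509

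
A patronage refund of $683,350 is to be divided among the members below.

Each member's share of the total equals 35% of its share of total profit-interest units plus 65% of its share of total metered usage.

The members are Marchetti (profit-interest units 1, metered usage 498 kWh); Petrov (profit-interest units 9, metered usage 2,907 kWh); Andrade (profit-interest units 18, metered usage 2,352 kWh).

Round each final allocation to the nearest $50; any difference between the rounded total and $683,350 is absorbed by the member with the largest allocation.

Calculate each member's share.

Totals — profit-interest units 28, metered usage 5,757.
Blended shares (35% profit-interest units + 65% metered usage): Marchetti 0.0687; Petrov 0.4407; Andrade 0.4906.
Unrounded shares: Marchetti 46,964.73; Petrov 301,164.52; Andrade 335,220.74.
At nearest $50: Marchetti $46,950; Petrov $301,150; Andrade $335,200. Sum = $683,300.
Difference $683,350 − $683,300 = +$50 applied to largest allocation (Andrade): Andrade becomes $335,250.

Marchetti: $46,950; Petrov: $301,150; Andrade: $335,250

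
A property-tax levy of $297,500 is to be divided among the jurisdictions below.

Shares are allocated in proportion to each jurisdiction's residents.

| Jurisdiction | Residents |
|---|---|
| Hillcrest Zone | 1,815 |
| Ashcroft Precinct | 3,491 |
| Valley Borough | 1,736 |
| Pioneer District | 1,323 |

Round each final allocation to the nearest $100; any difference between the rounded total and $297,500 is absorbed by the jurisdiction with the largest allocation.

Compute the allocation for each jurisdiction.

Hillcrest Zone: $64,600; Ashcroft Precinct: $124,100; Valley Borough: $61,700; Pioneer District: $47,100

Sum of residents: 8,365.
Pro-rata amounts: Hillcrest Zone 1,815/8,365 × $297,500 = 64,550.21; Ashcroft Precinct 3,491/8,365 × $297,500 = 124,156.90; Valley Borough 1,736/8,365 × $297,500 = 61,740.59; Pioneer District 1,323/8,365 × $297,500 = 47,052.30.
Rounded to nearest $100: Hillcrest Zone $64,600; Ashcroft Precinct $124,200; Valley Borough $61,700; Pioneer District $47,100. Sum = $297,600.
Difference $297,500 − $297,600 = −$100 applied to largest allocation (Ashcroft Precinct): Ashcroft Precinct becomes $124,100.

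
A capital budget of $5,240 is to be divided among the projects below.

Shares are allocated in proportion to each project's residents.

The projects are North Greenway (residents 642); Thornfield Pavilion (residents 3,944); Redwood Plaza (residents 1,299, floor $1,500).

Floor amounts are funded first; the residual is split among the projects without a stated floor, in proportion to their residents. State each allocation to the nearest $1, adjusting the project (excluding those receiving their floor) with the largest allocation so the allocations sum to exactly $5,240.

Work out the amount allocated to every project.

North Greenway: $524; Thornfield Pavilion: $3,216; Redwood Plaza: $1,500

Fund the minimums — Redwood Plaza $1,500. Balance $3,740.
Balance split over remaining residents 4,586: North Greenway 523.57 → $524; Thornfield Pavilion 3,216.43 → $3,216.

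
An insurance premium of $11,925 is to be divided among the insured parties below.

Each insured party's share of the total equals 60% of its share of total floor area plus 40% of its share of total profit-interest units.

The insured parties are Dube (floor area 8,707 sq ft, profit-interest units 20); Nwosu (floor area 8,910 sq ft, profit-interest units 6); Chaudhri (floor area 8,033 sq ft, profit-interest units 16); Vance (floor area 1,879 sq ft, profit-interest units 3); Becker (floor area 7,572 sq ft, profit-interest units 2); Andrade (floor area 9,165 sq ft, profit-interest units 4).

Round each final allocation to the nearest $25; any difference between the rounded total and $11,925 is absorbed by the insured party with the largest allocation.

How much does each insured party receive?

Dube: $3,300 · Nwosu: $2,000 · Chaudhri: $2,800 · Vance: $575 · Becker: $1,400 · Andrade: $1,850

Totals — floor area 44,266, profit-interest units 51.
Composite weights (60% floor area + 40% profit-interest units): Dube 0.2749; Nwosu 0.1678; Chaudhri 0.2344; Vance 0.0490; Becker 0.1183; Andrade 0.1556.
Proportional shares: Dube 3,277.96; Nwosu 2,001.36; Chaudhri 2,794.90; Vance 584.30; Becker 1,410.97; Andrade 1,855.52.
After rounding ($25): Dube $3,275; Nwosu $2,000; Chaudhri $2,800; Vance $575; Becker $1,400; Andrade $1,850. Sum = $11,900.
Difference $11,925 − $11,900 = +$25 applied to largest allocation (Dube): Dube becomes $3,300.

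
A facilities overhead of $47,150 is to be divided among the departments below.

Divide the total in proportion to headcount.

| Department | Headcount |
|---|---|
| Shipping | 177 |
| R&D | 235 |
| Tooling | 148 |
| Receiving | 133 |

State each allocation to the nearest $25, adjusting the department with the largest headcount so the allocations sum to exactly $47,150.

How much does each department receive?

Shipping: $12,050 · R&D: $15,975 · Tooling: $10,075 · Receiving: $9,050

Combined headcount = 693.
Proportional shares: Shipping 177/693 × $47,150 = 12,042.64; R&D 235/693 × $47,150 = 15,988.82; Tooling 148/693 × $47,150 = 10,069.55; Receiving 133/693 × $47,150 = 9,048.99.
Rounded to nearest $25: Shipping $12,050; R&D $16,000; Tooling $10,075; Receiving $9,050. Sum = $47,175.
Difference $47,150 − $47,175 = −$25 applied to largest headcount (R&D): R&D becomes $15,975.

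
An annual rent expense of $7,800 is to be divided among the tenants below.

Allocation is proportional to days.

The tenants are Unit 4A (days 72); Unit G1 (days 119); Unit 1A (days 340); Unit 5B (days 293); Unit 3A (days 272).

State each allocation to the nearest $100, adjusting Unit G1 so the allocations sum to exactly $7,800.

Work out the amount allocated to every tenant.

Total days = 1,096.
Unrounded shares: Unit 4A 72/1,096 × $7,800 = 512.41; Unit G1 119/1,096 × $7,800 = 846.90; Unit 1A 340/1,096 × $7,800 = 2,419.71; Unit 5B 293/1,096 × $7,800 = 2,085.22; Unit 3A 272/1,096 × $7,800 = 1,935.77.
At nearest $100: Unit 4A $500; Unit G1 $800; Unit 1A $2,400; Unit 5B $2,100; Unit 3A $1,900. Sum = $7,700.
Difference $7,800 − $7,700 = +$100 applied to Unit G1: Unit G1 becomes $900.

Unit 4A: $500; Unit G1: $900; Unit 1A: $2,400; Unit 5B: $2,100; Unit 3A: $1,900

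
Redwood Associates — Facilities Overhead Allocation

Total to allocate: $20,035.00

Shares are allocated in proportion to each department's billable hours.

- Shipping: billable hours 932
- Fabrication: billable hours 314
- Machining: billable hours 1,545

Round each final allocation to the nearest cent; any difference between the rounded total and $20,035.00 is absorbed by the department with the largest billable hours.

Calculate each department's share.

Shipping: $6,690.30 · Fabrication: $2,254.03 · Machining: $11,090.67

Combined billable hours = 932 + 314 + 1,545 = 2,791.
Proportional shares: Shipping 6,690.2974; Fabrication 2,254.0272; Machining 11,090.6754.
Rounded to nearest cent: Shipping $6,690.30; Fabrication $2,254.03; Machining $11,090.68. Sum = $20,035.01.
Difference $20,035.00 − $20,035.01 = −$0.01 applied to largest billable hours (Machining): Machining becomes $11,090.67.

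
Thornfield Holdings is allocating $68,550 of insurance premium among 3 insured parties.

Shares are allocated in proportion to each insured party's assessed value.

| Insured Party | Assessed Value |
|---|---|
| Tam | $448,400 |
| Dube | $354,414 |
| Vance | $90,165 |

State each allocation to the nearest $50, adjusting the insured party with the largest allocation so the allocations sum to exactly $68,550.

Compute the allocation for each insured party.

Tam: $34,450; Dube: $27,200; Vance: $6,900

Assessed value total: 892,979.
Unrounded shares: Tam 448,400/892,979 × $68,550 = 34,421.66; Dube 354,414/892,979 × $68,550 = 27,206.78; Vance 90,165/892,979 × $68,550 = 6,921.56.
After rounding ($50): Tam $34,400; Dube $27,200; Vance $6,900. Sum = $68,500.
Difference $68,550 − $68,500 = +$50 applied to largest allocation (Tam): Tam becomes $34,450.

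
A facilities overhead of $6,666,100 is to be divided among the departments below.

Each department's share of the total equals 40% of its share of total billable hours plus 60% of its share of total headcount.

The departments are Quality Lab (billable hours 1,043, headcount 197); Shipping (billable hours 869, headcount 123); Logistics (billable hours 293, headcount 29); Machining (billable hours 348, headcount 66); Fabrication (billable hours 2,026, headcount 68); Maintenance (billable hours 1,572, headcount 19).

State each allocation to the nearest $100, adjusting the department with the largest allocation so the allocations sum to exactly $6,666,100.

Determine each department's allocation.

Totals — billable hours 6,151, headcount 502.
Composite weights (40% billable hours + 60% headcount): Quality Lab 0.3033; Shipping 0.2035; Logistics 0.0537; Machining 0.1015; Fabrication 0.2130; Maintenance 0.1249.
Pro-rata amounts: Quality Lab 2,021,725.05; Shipping 1,356,705.26; Logistics 358,070.67; Machining 676,708.67; Fabrication 1,420,051.52; Maintenance 832,838.83.
At nearest $100: Quality Lab $2,021,700; Shipping $1,356,700; Logistics $358,100; Machining $676,700; Fabrication $1,420,100; Maintenance $832,800. Sum = $6,666,100.
Sum already equals the total — no adjustment.

Quality Lab: $2,021,700; Shipping: $1,356,700; Logistics: $358,100; Machining: $676,700; Fabrication: $1,420,100; Maintenance: $832,800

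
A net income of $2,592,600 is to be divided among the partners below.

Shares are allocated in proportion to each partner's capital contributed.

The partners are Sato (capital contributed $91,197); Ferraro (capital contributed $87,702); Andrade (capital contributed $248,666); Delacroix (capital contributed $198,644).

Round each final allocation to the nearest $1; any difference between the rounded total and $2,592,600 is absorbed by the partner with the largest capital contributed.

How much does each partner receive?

Sato: $377,569 · Ferraro: $363,100 · Andrade: $1,029,515 · Delacroix: $822,416

Total capital contributed = 91,197 + 87,702 + 248,666 + 198,644 = 626,209.
Unrounded shares: Sato 377,569.38; Ferraro 363,099.55; Andrade 1,029,514.86; Delacroix 822,416.21.
Rounded to nearest $1: Sato $377,569; Ferraro $363,100; Andrade $1,029,515; Delacroix $822,416. Sum = $2,592,600.
Rounded total matches; no reconciliation needed.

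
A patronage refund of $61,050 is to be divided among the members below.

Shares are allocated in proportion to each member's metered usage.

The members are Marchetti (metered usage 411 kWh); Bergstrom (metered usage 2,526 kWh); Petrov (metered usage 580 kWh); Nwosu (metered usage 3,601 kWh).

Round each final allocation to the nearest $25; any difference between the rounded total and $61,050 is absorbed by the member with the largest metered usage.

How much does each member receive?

Marchetti: $3,525; Bergstrom: $21,675; Petrov: $4,975; Nwosu: $30,875

Combined metered usage = 411 + 2,526 + 580 + 3,601 = 7,118.
Pro-rata amounts: Marchetti 3,525.08; Bergstrom 21,665.12; Petrov 4,974.57; Nwosu 30,885.23.
After rounding ($25): Marchetti $3,525; Bergstrom $21,675; Petrov $4,975; Nwosu $30,875. Sum = $61,050.
No rounding difference to absorb.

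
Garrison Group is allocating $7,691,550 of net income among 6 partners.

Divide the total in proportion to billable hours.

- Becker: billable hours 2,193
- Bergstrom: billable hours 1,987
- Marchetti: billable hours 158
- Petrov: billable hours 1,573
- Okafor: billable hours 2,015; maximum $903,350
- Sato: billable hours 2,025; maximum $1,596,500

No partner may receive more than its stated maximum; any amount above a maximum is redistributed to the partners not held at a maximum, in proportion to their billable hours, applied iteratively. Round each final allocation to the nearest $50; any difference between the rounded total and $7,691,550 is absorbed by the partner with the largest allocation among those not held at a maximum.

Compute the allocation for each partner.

Becker: $1,926,150 | Bergstrom: $1,745,200 | Marchetti: $138,750 | Petrov: $1,381,600 | Okafor: $903,350 | Sato: $1,596,500

Total billable hours = 9,951.
Unconstrained shares: Becker 1,695,062.72; Bergstrom 1,535,836.58; Marchetti 122,124.90; Petrov 1,215,838.42; Okafor 1,557,478.97; Sato 1,565,208.40.
Capped: Okafor ($903,350); balance $6,788,200 reallocated over remaining billable hours 7,936.
Capped: Sato ($1,596,500); balance $5,191,700 reallocated over remaining billable hours 5,911.
Shares after redistribution: Becker 1,926,137.39 → $1,926,150; Bergstrom 1,745,205.19 → $1,745,200; Marchetti 138,773.24 → $138,750; Petrov 1,381,584.18 → $1,381,600.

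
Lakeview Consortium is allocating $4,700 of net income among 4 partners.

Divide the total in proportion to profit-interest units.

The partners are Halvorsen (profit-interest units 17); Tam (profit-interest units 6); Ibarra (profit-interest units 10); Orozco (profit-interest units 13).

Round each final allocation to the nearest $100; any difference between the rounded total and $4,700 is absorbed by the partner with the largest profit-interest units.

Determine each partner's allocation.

Profit-interest units total: 46.
Proportional shares: Halvorsen 17/46 × $4,700 = 1,736.96; Tam 6/46 × $4,700 = 613.04; Ibarra 10/46 × $4,700 = 1,021.74; Orozco 13/46 × $4,700 = 1,328.26.
At nearest $100: Halvorsen $1,700; Tam $600; Ibarra $1,000; Orozco $1,300. Sum = $4,600.
Difference $4,700 − $4,600 = +$100 applied to largest profit-interest units (Halvorsen): Halvorsen becomes $1,800.

Halvorsen: $1,800 · Tam: $600 · Ibarra: $1,000 · Orozco: $1,300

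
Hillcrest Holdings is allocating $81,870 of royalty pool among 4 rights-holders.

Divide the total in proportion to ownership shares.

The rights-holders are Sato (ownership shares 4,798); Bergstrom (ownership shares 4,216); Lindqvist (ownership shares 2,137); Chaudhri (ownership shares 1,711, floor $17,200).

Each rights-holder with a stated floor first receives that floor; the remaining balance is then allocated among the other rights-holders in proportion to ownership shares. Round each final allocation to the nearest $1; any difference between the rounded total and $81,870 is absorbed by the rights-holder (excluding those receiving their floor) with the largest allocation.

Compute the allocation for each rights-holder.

Fund the minimums — Chaudhri $17,200. Residual $64,670.
Residual split over remaining ownership shares 11,151: Sato 27,825.90 → $27,826; Bergstrom 24,450.61 → $24,451; Lindqvist 12,393.49 → $12,393.

Sato: $27,826; Bergstrom: $24,451; Lindqvist: $12,393; Chaudhri: $17,200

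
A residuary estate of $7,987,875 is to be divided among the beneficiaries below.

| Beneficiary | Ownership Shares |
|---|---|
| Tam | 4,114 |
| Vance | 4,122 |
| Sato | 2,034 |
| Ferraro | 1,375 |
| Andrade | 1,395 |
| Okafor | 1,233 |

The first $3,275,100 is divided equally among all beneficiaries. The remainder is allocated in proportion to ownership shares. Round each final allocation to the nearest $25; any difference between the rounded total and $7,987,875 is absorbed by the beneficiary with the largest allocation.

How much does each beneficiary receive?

Tam: $1,904,250 | Vance: $1,906,900 | Sato: $1,217,450 | Ferraro: $999,850 | Andrade: $1,006,450 | Okafor: $952,975

$3,275,100 shared equally gives $545,850 per beneficiary.
Remainder $4,712,775 by ownership shares (total 14,273): Tam 1,358,393.92 → $1,358,400; Vance 1,361,035.42 → $1,361,025; Sato 671,602.63 → $671,600; Ferraro 454,008.66 → $454,000; Andrade 460,612.42 → $460,600; Okafor 407,121.95 → $407,125.
Rounding difference +$25 on remainder applied to Vance.
Totals: Tam $545,850 + $1,358,400 = $1,904,250; Vance $545,850 + $1,361,050 = $1,906,900; Sato $545,850 + $671,600 = $1,217,450; Ferraro $545,850 + $454,000 = $999,850; Andrade $545,850 + $460,600 = $1,006,450; Okafor $545,850 + $407,125 = $952,975.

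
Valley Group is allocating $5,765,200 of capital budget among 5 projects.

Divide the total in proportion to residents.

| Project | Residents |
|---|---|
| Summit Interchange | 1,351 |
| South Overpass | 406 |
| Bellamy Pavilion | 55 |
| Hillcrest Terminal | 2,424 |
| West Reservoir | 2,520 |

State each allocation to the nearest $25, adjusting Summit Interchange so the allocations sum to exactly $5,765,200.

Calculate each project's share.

Summit Interchange: $1,152,900 | South Overpass: $346,450 | Bellamy Pavilion: $46,925 | Hillcrest Terminal: $2,068,500 | West Reservoir: $2,150,425

Total residents = 6,756.
Unrounded shares: Summit Interchange 1,351/6,756 × $5,765,200 = 1,152,869.33; South Overpass 406/6,756 × $5,765,200 = 346,458.14; Bellamy Pavilion 55/6,756 × $5,765,200 = 46,933.98; Hillcrest Terminal 2,424/6,756 × $5,765,200 = 2,068,508.70; West Reservoir 2,520/6,756 × $5,765,200 = 2,150,429.84.
Rounded to nearest $25: Summit Interchange $1,152,875; South Overpass $346,450; Bellamy Pavilion $46,925; Hillcrest Terminal $2,068,500; West Reservoir $2,150,425. Sum = $5,765,175.
Difference $5,765,200 − $5,765,175 = +$25 applied to Summit Interchange: Summit Interchange becomes $1,152,900.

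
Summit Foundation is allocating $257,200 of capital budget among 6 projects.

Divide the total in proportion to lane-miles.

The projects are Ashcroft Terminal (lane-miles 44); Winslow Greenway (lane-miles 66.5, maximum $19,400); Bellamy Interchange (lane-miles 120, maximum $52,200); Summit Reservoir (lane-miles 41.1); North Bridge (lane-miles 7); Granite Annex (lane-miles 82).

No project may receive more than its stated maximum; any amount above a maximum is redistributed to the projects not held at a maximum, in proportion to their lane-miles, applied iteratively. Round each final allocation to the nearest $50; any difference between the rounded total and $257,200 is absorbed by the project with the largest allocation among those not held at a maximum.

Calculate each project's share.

Lane-miles total: 360.6.
Proportional shares (ignoring caps): Ashcroft Terminal 31,383.25; Winslow Greenway 47,431.50; Bellamy Interchange 85,590.68; Summit Reservoir 29,314.81; North Bridge 4,992.79; Granite Annex 58,486.97.
Capped: Winslow Greenway ($19,400), Bellamy Interchange ($52,200); balance $185,600 reallocated over remaining lane-miles 174.1.
Shares after redistribution: Ashcroft Terminal 46,906.38 → $46,900; Summit Reservoir 43,814.82 → $43,800; North Bridge 7,462.38 → $7,450; Granite Annex 87,416.43 → $87,400.
Rounding difference +$50 applied to Granite Annex → $87,450.

Ashcroft Terminal: $46,900; Winslow Greenway: $19,400; Bellamy Interchange: $52,200; Summit Reservoir: $43,800; North Bridge: $7,450; Granite Annex: $87,450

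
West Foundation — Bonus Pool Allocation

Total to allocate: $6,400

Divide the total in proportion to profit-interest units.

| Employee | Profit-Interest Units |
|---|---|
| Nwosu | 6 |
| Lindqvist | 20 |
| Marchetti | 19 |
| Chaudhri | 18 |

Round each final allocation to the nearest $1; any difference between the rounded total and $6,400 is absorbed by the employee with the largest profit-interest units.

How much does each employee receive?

Combined profit-interest units = 63.
Proportional shares: Nwosu 6/63 × $6,400 = 609.52; Lindqvist 20/63 × $6,400 = 2,031.75; Marchetti 19/63 × $6,400 = 1,930.16; Chaudhri 18/63 × $6,400 = 1,828.57.
Rounded to nearest $1: Nwosu $610; Lindqvist $2,032; Marchetti $1,930; Chaudhri $1,829. Sum = $6,401.
Difference $6,400 − $6,401 = −$1 applied to largest profit-interest units (Lindqvist): Lindqvist becomes $2,031.

Nwosu: $610; Lindqvist: $2,031; Marchetti: $1,930; Chaudhri: $1,829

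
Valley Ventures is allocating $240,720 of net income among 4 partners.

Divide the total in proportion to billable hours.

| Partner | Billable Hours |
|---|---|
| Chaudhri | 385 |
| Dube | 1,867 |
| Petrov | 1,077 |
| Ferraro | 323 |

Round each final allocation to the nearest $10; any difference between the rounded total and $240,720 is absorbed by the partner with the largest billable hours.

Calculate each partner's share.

Chaudhri: $25,380 · Dube: $123,060 · Petrov: $70,990 · Ferraro: $21,290

Total billable hours = 385 + 1,867 + 1,077 + 323 = 3,652.
Unrounded shares: Chaudhri 25,377.11; Dube 123,062.50; Petrov 70,989.99; Ferraro 21,290.41.
After rounding ($10): Chaudhri $25,380; Dube $123,060; Petrov $70,990; Ferraro $21,290. Sum = $240,720.
Rounded total matches; no reconciliation needed.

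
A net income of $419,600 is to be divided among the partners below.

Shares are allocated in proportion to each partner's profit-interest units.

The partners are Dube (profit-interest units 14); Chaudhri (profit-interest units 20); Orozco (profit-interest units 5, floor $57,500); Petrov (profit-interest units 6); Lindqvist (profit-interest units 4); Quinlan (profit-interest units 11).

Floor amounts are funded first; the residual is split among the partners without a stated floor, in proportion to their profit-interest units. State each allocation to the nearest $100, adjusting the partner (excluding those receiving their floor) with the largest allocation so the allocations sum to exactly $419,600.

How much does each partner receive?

Fund the minimums — Orozco $57,500. Remaining pool $362,100.
Remaining pool split over remaining profit-interest units 55: Dube 92,170.91 → $92,200; Chaudhri 131,672.73 → $131,700; Petrov 39,501.82 → $39,500; Lindqvist 26,334.55 → $26,300; Quinlan 72,420.00 → $72,400.

Dube: $92,200; Chaudhri: $131,700; Orozco: $57,500; Petrov: $39,500; Lindqvist: $26,300; Quinlan: $72,400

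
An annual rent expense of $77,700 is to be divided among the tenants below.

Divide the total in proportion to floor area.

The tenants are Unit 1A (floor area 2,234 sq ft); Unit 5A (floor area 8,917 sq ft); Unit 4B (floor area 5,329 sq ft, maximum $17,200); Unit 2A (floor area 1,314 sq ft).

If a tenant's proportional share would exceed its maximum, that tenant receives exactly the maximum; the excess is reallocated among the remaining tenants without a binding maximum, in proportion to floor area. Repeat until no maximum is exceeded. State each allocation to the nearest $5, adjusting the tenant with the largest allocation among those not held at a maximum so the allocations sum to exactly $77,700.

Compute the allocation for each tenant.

Unit 1A: $10,845 · Unit 5A: $43,275 · Unit 4B: $17,200 · Unit 2A: $6,380

Combined floor area = 17,794.
Proportional shares (ignoring caps): Unit 1A 9,755.07; Unit 5A 38,937.33; Unit 4B 23,269.83; Unit 2A 5,737.77.
Capped: Unit 4B ($17,200); balance $60,500 reallocated over remaining floor area 12,465.
Shares after redistribution: Unit 1A 10,842.92 → $10,845; Unit 5A 43,279.46 → $43,280; Unit 2A 6,377.62 → $6,380.
Rounding difference −$5 applied to Unit 5A → $43,275.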